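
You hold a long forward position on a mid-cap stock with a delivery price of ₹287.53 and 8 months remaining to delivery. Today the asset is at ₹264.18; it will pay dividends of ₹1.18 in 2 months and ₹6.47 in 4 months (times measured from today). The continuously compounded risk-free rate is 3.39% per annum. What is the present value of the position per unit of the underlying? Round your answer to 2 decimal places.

-₹24.50

PV(remaining dividends) I = 1.18·e^(−0.0339·2/12) + 6.47·e^(−0.0339·4/12) = 7.5707
Current forward F = (S − I)·e^(rT) = (264.18 − 7.5707)·e^(0.0339·8/12) = 256.6093 × 1.022857 = 262.4746
Value (long) = (F − K)·e^(−rT) = (262.4746 − 287.53) × 0.977653 = -24.4955
Value = -₹24.50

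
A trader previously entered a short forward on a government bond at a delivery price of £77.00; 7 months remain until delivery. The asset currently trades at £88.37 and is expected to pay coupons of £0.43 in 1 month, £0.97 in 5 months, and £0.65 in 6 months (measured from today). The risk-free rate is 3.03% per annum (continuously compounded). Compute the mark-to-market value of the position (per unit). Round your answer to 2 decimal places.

-£10.69

PV(remaining coupons) I = 0.43·e^(−0.0303·1/12) + 0.97·e^(−0.0303·5/12) + 0.65·e^(−0.0303·6/12) = 2.0270
Current forward F = (S − I)·e^(rT) = (88.37 − 2.0270)·e^(0.0303·7/12) = 86.3430 × 1.017832 = 87.8827
Value (long) = (F − K)·e^(−rT) = (87.8827 − 77.00) × 0.982480 = 10.6920
Short position value = −(long value) = -£10.69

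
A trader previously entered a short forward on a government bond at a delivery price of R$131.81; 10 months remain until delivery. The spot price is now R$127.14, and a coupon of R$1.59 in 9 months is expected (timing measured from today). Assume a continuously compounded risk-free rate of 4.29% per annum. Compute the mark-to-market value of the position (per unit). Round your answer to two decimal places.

PV(remaining coupons) I = 1.59·e^(−0.0429·9/12) = 1.5397
Current forward F = (S − I)·e^(rT) = (127.14 − 1.5397)·e^(0.0429·10/12) = 125.6003 × 1.036397 = 130.1718
Value (long) = (F − K)·e^(−rT) = (130.1718 − 131.81) × 0.964881 = -1.5807
Short position value = −(long value) = R$1.58

R$1.58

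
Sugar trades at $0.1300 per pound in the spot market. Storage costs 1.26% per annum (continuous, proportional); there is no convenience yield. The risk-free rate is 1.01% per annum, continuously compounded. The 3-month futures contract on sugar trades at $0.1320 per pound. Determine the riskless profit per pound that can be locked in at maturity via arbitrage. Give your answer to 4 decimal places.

Fair futures: F* = S·e^(carry·T), with carry = (r + u) = 0.0101 + 0.0126 = 0.0227
F* = 0.1300 · e^(0.0227 × 3/12) = 0.1300 · e^0.005675 = 0.1300 × 1.005691 = $0.1307
Market $0.1320 > fair $0.1307: forward overpriced → cash-and-carry (buy spot, short the forward).
At maturity, profit = |F_mkt − F*| = |0.1320 − 0.1307| = $0.0013 per pound

$0.0013 per pound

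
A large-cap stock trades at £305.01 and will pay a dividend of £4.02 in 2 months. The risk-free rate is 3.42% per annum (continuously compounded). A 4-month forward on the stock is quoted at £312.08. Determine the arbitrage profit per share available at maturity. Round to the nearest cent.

£7.62 per share

PV(dividends) I = 4.02·e^(−0.0342·2/12) = 3.9972
Fair forward F* = (S − I)·e^(rT) = (305.01 − 3.9972)·e^0.011400 = 301.0128 × 1.011465 = 304.4639
Market £312.08 > fair 304.4639: forward overpriced → cash-and-carry (borrow at r, buy the stock and collect the dividends, short the forward).
Profit at T = |F_mkt − F*| = |312.08 − 304.4639| = £7.62 per share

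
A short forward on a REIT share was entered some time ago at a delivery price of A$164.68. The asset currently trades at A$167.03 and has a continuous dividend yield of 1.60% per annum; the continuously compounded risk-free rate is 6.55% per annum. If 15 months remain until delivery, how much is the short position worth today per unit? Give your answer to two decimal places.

Current fair forward for the remaining 15 months: F = S·e^((r − q)·T), (r − q) = 0.0655 − 0.0160 = 0.0495
F = 167.03 · e^(0.0495 × 15/12) = 167.03 × 1.063829 = 177.6914
Value of long forward = (F − K)·e^(−rT) = (177.6914 − 164.68) · e^(−0.0655·15/12)
= 13.0114 × 0.921387 = 11.99
Short position value = −(long value) = -A$11.99

-A$11.99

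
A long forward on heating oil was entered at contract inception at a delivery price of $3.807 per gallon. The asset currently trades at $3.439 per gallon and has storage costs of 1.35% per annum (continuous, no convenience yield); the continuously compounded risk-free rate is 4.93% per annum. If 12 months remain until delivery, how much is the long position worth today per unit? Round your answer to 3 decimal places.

-$0.138 per gallon

Current fair forward for the remaining 12 months: F = S·e^((r + u)·T), (r + u) = 0.0493 + 0.0135 = 0.0628
F = 3.439 · e^(0.0628 × 12/12) = 3.439 × 1.064814 = 3.6619
Value of long forward = (F − K)·e^(−rT) = (3.6619 − 3.807) · e^(−0.0493·12/12)
= -0.1451 × 0.951896 = -0.138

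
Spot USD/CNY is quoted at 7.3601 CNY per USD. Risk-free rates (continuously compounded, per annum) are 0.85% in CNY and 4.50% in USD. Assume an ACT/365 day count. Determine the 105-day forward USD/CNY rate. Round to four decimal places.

F = S·e^((r_CNY − r_USD)T) = 7.3601 · e^((0.0085 − 0.0450) × 105/365)
= 7.3601 · e^-0.010500 = 7.3601 × 0.989555
F = 7.2832 CNY per USD

7.2832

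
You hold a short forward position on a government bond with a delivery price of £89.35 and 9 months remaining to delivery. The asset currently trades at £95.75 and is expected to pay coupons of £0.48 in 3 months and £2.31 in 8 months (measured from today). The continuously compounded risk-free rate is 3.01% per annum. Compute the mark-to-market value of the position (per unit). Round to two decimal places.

-£5.65

PV(remaining coupons) I = 0.48·e^(−0.0301·3/12) + 2.31·e^(−0.0301·8/12) = 2.7405
Current forward F = (S − I)·e^(rT) = (95.75 − 2.7405)·e^(0.0301·9/12) = 93.0095 × 1.022832 = 95.1331
Value (long) = (F − K)·e^(−rT) = (95.1331 − 89.35) × 0.977678 = 5.6540
Short position value = −(long value) = -£5.65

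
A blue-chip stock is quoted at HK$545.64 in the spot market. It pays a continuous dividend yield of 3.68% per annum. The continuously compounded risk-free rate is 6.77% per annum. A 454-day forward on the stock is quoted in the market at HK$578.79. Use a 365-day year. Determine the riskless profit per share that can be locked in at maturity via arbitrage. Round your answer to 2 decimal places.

Fair forward: F* = S·e^(carry·T), with carry = (r − q) = 0.0677 − 0.0368 = 0.0309
F* = 545.64 · e^(0.0309 × 454/365) = 545.64 · e^0.038435 = 545.64 × 1.039183 = HK$567.0198
Market HK$578.79 > fair HK$567.0198: forward overpriced → cash-and-carry (buy spot, short the forward).
At maturity, profit = |F_mkt − F*| = |578.79 − 567.0198| = HK$11.77 per share

HK$11.77 per share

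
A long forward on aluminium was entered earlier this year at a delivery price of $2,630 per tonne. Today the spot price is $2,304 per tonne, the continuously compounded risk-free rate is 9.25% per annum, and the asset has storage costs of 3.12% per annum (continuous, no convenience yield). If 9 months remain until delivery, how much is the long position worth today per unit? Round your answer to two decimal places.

-$95.18 per tonne

Current fair forward for the remaining 9 months: F = S·e^((r + u)·T), (r + u) = 0.0925 + 0.0312 = 0.1237
F = 2304 · e^(0.1237 × 9/12) = 2304 × 1.09721483 = 2527.9830
Value of long forward = (F − K)·e^(−rT) = (2527.9830 − 2630) · e^(−0.0925·9/12)
= -102.0170 × 0.93297675 = -95.18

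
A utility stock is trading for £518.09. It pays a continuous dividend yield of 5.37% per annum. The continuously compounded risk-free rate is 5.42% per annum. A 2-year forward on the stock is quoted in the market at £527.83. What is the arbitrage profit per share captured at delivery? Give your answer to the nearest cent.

Fair forward: F* = S·e^(carry·T), with carry = (r − q) = 0.0542 − 0.0537 = 0.0005
F* = 518.09 · e^(0.0005 × 2) = 518.09 · e^0.001000 = 518.09 × 1.001001 = £518.6086
Market £527.83 > fair £518.6086: forward overpriced → cash-and-carry (buy spot, short the forward).
At maturity, profit = |F_mkt − F*| = |527.83 − 518.6086| = £9.22 per share

£9.22 per share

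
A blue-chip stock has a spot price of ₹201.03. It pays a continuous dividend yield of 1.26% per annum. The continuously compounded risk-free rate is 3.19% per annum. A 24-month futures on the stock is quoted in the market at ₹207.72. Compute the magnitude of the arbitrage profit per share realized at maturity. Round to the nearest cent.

₹1.22 per share

Fair futures: F* = S·e^(carry·T), with carry = (r − q) = 0.0319 − 0.0126 = 0.0193
F* = 201.03 · e^(0.0193 × 24/12) = 201.03 · e^0.038600 = 201.03 × 1.039355 = ₹208.9415
Market ₹207.72 < fair ₹208.9415: forward underpriced → reverse cash-and-carry (short spot, go long the forward).
At maturity, profit = |F_mkt − F*| = |207.72 − 208.9415| = ₹1.22 per share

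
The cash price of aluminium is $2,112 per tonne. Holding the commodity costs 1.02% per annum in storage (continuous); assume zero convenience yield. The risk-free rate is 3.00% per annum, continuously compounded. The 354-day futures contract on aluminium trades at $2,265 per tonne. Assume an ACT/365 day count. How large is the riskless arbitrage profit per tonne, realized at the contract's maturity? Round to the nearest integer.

Fair futures: F* = S·e^(carry·T), with carry = (r + u) = 0.0300 + 0.0102 = 0.0402
F* = 2112 · e^(0.0402 × 354/365) = 2112 · e^0.038988 = 2112 × 1.039758 = $2195.9689
Market $2265 > fair $2195.9689: forward overpriced → cash-and-carry (buy spot, short the forward).
At maturity, profit = |F_mkt − F*| = |2265 − 2195.9689| = $69 per tonne

$69 per tonne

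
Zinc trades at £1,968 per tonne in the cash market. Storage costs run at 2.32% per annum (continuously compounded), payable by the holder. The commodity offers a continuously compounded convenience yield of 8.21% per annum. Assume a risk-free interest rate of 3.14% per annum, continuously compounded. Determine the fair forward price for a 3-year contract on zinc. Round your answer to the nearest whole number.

Net carry = r + u − y = 0.0314 + 0.0232 − 0.0821 = -0.0275
F = S·e^((r+u−y)T) = 1968 · e^(-0.0275 × 3) = 1968 · e^-0.082500
= 1968 × 0.920811 = £1,812 per tonne

£1,812 per tonne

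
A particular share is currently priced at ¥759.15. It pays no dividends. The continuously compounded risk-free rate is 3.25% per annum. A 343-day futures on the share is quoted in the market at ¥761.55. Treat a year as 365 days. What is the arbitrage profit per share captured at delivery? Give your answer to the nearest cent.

Fair futures: F* = S·e^(carry·T), with carry = r = 0.0325
F* = 759.15 · e^(0.0325 × 343/365) = 759.15 · e^0.030541 = 759.15 × 1.031012 = ¥782.6928
Market ¥761.55 < fair ¥782.6928: forward underpriced → reverse cash-and-carry (short spot, go long the forward).
At maturity, profit = |F_mkt − F*| = |761.55 − 782.6928| = ¥21.14 per share

¥21.14 per share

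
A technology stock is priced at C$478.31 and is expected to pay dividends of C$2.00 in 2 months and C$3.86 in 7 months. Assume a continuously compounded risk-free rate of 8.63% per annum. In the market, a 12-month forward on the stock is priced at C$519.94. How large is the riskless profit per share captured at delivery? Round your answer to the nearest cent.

C$4.67 per share

PV(dividends) I = 2.00·e^(−0.0863·2/12) + 3.86·e^(−0.0863·7/12) = 5.6419
Fair forward F* = (S − I)·e^(rT) = (478.31 − 5.6419)·e^0.086300 = 472.6681 × 1.090133 = 515.2711
Market C$519.94 > fair 515.2711: forward overpriced → cash-and-carry (borrow at r, buy the stock and collect the dividends, short the forward).
Profit at T = |F_mkt − F*| = |519.94 − 515.2711| = C$4.67 per share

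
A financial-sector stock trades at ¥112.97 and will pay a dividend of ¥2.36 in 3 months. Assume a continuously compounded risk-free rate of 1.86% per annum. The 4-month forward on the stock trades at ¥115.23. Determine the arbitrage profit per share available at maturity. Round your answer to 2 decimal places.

¥3.92 per share

PV(dividends) I = 2.36·e^(−0.0186·3/12) = 2.3491
Fair forward F* = (S − I)·e^(rT) = (112.97 − 2.3491)·e^0.006200 = 110.6209 × 1.006219 = 111.3089
Market ¥115.23 > fair 111.3089: forward overpriced → cash-and-carry (borrow at r, buy the stock and collect the dividends, short the forward).
Profit at T = |F_mkt − F*| = |115.23 − 111.3089| = ¥3.92 per share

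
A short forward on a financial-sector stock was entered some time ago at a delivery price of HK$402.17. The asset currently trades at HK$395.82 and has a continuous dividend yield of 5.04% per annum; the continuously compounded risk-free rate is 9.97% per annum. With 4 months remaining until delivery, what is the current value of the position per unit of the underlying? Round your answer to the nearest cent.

-HK$0.20

Current fair forward for the remaining 4 months: F = S·e^((r − q)·T), (r − q) = 0.0997 − 0.0504 = 0.0493
F = 395.82 · e^(0.0493 × 4/12) = 395.82 × 1.016569 = 402.3783
Value of long forward = (F − K)·e^(−rT) = (402.3783 − 402.17) · e^(−0.0997·4/12)
= 0.2083 × 0.967313 = 0.20
Short position value = −(long value) = -HK$0.20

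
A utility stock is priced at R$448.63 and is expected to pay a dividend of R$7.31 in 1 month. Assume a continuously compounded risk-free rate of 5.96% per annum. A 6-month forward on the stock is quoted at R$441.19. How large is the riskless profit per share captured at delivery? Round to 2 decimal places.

PV(dividends) I = 7.31·e^(−0.0596·1/12) = 7.2738
Fair forward F* = (S − I)·e^(rT) = (448.63 − 7.2738)·e^0.029800 = 441.3562 × 1.030248 = 454.7063
Market R$441.19 < fair 454.7063: forward underpriced → reverse cash-and-carry (short the stock, invest proceeds at r, pay the dividends, go long the forward).
Profit at T = |F_mkt − F*| = |441.19 − 454.7063| = R$13.52 per share

R$13.52 per share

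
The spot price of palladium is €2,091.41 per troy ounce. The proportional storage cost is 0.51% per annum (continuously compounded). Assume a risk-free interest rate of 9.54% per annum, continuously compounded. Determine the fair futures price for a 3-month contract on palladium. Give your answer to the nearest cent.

€2,144.62 per troy ounce

Net carry = r + u − y = 0.0954 + 0.0051 − 0.0000 = 0.1005
F = S·e^((r+u−y)T) = 2091.41 · e^(0.1005 × 3/12) = 2091.41 · e^0.02512500
= 2091.41 × 1.02544329 = €2,144.62 per troy ounce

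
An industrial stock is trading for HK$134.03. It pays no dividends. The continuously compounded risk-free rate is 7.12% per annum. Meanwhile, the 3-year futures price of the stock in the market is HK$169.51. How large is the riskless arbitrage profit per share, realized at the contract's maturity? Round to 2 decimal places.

HK$3.56 per share

Fair futures: F* = S·e^(carry·T), with carry = r = 0.0712
F* = 134.03 · e^(0.0712 × 3) = 134.03 · e^0.213600 = 134.03 × 1.238127 = HK$165.9462
Market HK$169.51 > fair HK$165.9462: forward overpriced → cash-and-carry (buy spot, short the forward).
At maturity, profit = |F_mkt − F*| = |169.51 − 165.9462| = HK$3.56 per share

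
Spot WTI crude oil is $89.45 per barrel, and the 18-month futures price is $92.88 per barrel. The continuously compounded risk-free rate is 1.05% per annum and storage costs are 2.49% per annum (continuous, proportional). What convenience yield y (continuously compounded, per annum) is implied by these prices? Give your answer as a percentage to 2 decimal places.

F = S·e^((r+u−y)T) ⇒ (r+u−y) = ln(F/S)/T
ln(92.88/89.45) = 0.037629; /T ⇒ 0.025086
y = r + u − ln(F/S)/T = 0.0105 + 0.0249 − 0.025086 = 0.010314
y = 1.03%

1.03%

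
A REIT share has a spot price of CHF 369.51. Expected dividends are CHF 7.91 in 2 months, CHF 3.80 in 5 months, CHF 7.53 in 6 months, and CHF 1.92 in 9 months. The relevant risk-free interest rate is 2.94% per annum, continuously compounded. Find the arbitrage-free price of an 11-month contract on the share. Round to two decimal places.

PV(dividends) I = 7.91·e^(−0.0294·2/12) + 3.80·e^(−0.0294·5/12) + 7.53·e^(−0.0294·6/12) + 1.92·e^(−0.0294·9/12)
I = 7.8713 + 3.7537 + 7.4201 + 1.8781 = 20.9232
F = (S − I)·e^(rT) = (369.51 − 20.9232) · e^(0.0294·11/12)
= 348.5868 · e^0.026950 = 348.5868 × 1.027316 = CHF 358.11

CHF 358.11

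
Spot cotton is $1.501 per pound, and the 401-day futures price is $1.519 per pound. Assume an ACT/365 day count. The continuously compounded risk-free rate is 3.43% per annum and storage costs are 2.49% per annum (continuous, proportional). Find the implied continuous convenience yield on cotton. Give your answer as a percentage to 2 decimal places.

4.83%

F = S·e^((r+u−y)T) ⇒ (r+u−y) = ln(F/S)/T
ln(1.519/1.501) = 0.011921; /T ⇒ 0.010851
y = r + u − ln(F/S)/T = 0.0343 + 0.0249 − 0.010851 = 0.048349
y = 4.83%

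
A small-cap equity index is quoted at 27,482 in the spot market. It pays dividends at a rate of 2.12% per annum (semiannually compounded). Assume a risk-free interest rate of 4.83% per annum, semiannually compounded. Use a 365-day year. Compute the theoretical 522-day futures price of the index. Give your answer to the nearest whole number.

F = S · (1+r/2)^(2T) / (1+q/2)^(2T)
= 27482 × 1.070638 / 1.030619 = 27482 × 1.038830
F = 28,549

28,549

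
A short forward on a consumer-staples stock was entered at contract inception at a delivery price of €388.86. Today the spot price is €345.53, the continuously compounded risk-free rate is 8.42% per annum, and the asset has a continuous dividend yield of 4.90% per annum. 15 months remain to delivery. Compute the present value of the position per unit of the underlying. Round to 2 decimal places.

€25.01

Current fair forward for the remaining 15 months: F = S·e^((r − q)·T), (r − q) = 0.0842 − 0.0490 = 0.0352
F = 345.53 · e^(0.0352 × 15/12) = 345.53 × 1.044982 = 361.0726
Value of long forward = (F − K)·e^(−rT) = (361.0726 − 388.86) · e^(−0.0842·15/12)
= -27.7874 × 0.900099 = -25.01
Short position value = −(long value) = €25.01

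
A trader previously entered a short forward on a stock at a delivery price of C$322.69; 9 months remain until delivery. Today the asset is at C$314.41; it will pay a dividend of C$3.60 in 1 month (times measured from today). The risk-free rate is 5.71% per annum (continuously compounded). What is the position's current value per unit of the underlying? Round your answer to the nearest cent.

PV(remaining dividends) I = 3.60·e^(−0.0571·1/12) = 3.5829
Current forward F = (S − I)·e^(rT) = (314.41 − 3.5829)·e^(0.0571·9/12) = 310.8271 × 1.043755 = 324.4273
Value (long) = (F − K)·e^(−rT) = (324.4273 − 322.69) × 0.958079 = 1.6645
Short position value = −(long value) = -C$1.66

-C$1.66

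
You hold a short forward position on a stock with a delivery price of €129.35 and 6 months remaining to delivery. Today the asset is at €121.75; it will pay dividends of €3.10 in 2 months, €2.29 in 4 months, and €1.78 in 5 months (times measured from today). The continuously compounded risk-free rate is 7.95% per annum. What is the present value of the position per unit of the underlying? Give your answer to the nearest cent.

PV(remaining dividends) I = 3.10·e^(−0.0795·2/12) + 2.29·e^(−0.0795·4/12) + 1.78·e^(−0.0795·5/12) = 7.0113
Current forward F = (S − I)·e^(rT) = (121.75 − 7.0113)·e^(0.0795·6/12) = 114.7387 × 1.040551 = 119.3915
Value (long) = (F − K)·e^(−rT) = (119.3915 − 129.35) × 0.961030 = -9.5704
Short position value = −(long value) = €9.57

€9.57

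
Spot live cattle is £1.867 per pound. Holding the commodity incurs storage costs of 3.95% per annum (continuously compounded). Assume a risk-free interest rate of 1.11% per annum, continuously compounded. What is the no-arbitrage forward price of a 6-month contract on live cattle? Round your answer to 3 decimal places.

£1.915 per pound

Net carry = r + u − y = 0.0111 + 0.0395 − 0.0000 = 0.0506
F = S·e^((r+u−y)T) = 1.867 · e^(0.0506 × 6/12) = 1.867 · e^0.025300
= 1.867 × 1.025623 = £1.915 per pound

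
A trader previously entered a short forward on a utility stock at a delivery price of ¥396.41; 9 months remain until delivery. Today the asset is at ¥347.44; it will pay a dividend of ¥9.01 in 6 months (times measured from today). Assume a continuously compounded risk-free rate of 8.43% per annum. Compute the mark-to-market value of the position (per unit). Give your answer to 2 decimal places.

¥33.32

PV(remaining dividends) I = 9.01·e^(−0.0843·6/12) = 8.6381
Current forward F = (S − I)·e^(rT) = (347.44 − 8.6381)·e^(0.0843·9/12) = 338.8019 × 1.065266 = 360.9141
Value (long) = (F − K)·e^(−rT) = (360.9141 − 396.41) × 0.938732 = -33.3211
Short position value = −(long value) = ¥33.32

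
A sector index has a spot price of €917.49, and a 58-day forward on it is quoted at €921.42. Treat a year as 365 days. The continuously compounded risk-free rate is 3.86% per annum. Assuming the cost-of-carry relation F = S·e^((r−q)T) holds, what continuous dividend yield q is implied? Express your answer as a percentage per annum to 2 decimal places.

1.17%

From F = S·e^((r−q)T): (r − q) = ln(F/S)/T
ln(921.42/917.49) = ln(1.004283) = 0.004274
(r − q) = 0.004274 / (58/365) = 0.026897
q = r − ln(F/S)/T = 0.0386 − 0.026897 = 0.011703
q = 1.17%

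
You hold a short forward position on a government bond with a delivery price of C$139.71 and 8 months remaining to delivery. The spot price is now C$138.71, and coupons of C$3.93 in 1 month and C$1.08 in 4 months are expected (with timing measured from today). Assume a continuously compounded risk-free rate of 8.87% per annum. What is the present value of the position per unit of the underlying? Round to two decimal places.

PV(remaining coupons) I = 3.93·e^(−0.0887·1/12) + 1.08·e^(−0.0887·4/12) = 4.9496
Current forward F = (S − I)·e^(rT) = (138.71 − 4.9496)·e^(0.0887·8/12) = 133.7604 × 1.060917 = 141.9087
Value (long) = (F − K)·e^(−rT) = (141.9087 − 139.71) × 0.942581 = 2.0725
Short position value = −(long value) = -C$2.07

-C$2.07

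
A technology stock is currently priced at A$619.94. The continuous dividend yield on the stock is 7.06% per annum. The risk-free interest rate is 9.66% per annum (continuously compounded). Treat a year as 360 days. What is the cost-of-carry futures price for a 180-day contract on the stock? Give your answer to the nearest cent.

F = S·e^((r − q)T) = 619.94 · e^((0.0966 − 0.0706) × 180/360)
= 619.94 · e^0.013000 = 619.94 × 1.013085
F = A$628.05

A$628.05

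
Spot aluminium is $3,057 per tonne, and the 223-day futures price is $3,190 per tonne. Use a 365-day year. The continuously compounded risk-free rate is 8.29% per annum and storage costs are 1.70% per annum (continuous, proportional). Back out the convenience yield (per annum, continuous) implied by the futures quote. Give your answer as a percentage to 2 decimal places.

F = S·e^((r+u−y)T) ⇒ (r+u−y) = ln(F/S)/T
ln(3190/3057) = 0.042587; /T ⇒ 0.069705
y = r + u − ln(F/S)/T = 0.0829 + 0.0170 − 0.069705 = 0.030195
y = 3.02%

3.02%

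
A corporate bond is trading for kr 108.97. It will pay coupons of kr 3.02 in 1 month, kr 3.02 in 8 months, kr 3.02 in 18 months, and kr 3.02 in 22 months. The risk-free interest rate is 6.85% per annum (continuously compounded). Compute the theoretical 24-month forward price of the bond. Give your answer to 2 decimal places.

PV(coupons) I = 3.02·e^(−0.0685·1/12) + 3.02·e^(−0.0685·8/12) + 3.02·e^(−0.0685·18/12) + 3.02·e^(−0.0685·22/12)
I = 3.0028 + 2.8852 + 2.7251 + 2.6636 = 11.2767
F = (S − I)·e^(rT) = (108.97 − 11.2767) · e^(0.0685·24/12)
= 97.6933 · e^0.137000 = 97.6933 × 1.146828 = kr 112.04

kr 112.04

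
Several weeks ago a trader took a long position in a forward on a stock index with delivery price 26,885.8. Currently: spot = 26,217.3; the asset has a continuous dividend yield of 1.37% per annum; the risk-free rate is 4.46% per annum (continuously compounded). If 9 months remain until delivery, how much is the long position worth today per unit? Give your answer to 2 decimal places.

-52.05

Current fair forward for the remaining 9 months: F = S·e^((r − q)·T), (r − q) = 0.0446 − 0.0137 = 0.0309
F = 26217.3 · e^(0.0309 × 9/12) = 26217.3 × 1.02344563 = 26831.9811
Value of long forward = (F − K)·e^(−rT) = (26831.9811 − 26885.8) · e^(−0.0446·9/12)
= -53.8189 × 0.96710327 = -52.05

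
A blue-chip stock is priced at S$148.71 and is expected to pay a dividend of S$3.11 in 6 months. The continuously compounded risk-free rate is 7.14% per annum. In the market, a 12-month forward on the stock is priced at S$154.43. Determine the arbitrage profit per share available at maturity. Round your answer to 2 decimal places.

PV(dividends) I = 3.11·e^(−0.0714·6/12) = 3.0009
Fair forward F* = (S − I)·e^(rT) = (148.71 − 3.0009)·e^0.071400 = 145.7091 × 1.074011 = 156.4932
Market S$154.43 < fair 156.4932: forward underpriced → reverse cash-and-carry (short the stock, invest proceeds at r, pay the dividends, go long the forward).
Profit at T = |F_mkt − F*| = |154.43 − 156.4932| = S$2.06 per share

S$2.06 per share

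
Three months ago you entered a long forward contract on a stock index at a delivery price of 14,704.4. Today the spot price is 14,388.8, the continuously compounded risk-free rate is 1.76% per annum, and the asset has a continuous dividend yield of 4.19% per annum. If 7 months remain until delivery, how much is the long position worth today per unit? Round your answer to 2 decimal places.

-512.83

Current fair forward for the remaining 7 months: F = S·e^((r − q)·T), (r − q) = 0.0176 − 0.0419 = -0.0243
F = 14388.8 · e^(-0.0243 × 7/12) = 14388.8 × 0.98592499 = 14186.2775
Value of long forward = (F − K)·e^(−rT) = (14186.2775 − 14704.4) · e^(−0.0176·7/12)
= -518.1225 × 0.98978586 = -512.83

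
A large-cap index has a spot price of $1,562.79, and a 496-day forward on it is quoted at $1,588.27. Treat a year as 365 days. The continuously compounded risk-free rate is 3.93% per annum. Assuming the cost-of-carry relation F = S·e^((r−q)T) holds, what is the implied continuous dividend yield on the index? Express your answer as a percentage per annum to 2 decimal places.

From F = S·e^((r−q)T): (r − q) = ln(F/S)/T
ln(1588.27/1562.79) = ln(1.016304) = 0.016173
(r − q) = 0.016173 / (496/365) = 0.011902
q = r − ln(F/S)/T = 0.0393 − 0.011902 = 0.027398
q = 2.74%

2.74%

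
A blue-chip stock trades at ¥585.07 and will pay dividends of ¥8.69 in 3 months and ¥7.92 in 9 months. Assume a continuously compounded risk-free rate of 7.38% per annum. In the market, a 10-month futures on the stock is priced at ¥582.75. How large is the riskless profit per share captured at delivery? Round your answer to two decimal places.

PV(dividends) I = 8.69·e^(−0.0738·3/12) + 7.92·e^(−0.0738·9/12) = 16.0247
Fair futures F* = (S − I)·e^(rT) = (585.07 − 16.0247)·e^0.061500 = 569.0453 × 1.063430 = 605.1398
Market ¥582.75 < fair 605.1398: forward underpriced → reverse cash-and-carry (short the stock, invest proceeds at r, pay the dividends, go long the forward).
Profit at T = |F_mkt − F*| = |582.75 − 605.1398| = ¥22.39 per share

¥22.39 per share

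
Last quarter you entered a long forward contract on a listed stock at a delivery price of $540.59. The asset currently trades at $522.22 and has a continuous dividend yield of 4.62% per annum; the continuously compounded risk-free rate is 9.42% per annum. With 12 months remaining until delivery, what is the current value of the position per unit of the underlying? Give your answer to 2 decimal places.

Current fair forward for the remaining 12 months: F = S·e^((r − q)·T), (r − q) = 0.0942 − 0.0462 = 0.0480
F = 522.22 · e^(0.0480 × 12/12) = 522.22 × 1.049171 = 547.8981
Value of long forward = (F − K)·e^(−rT) = (547.8981 − 540.59) · e^(−0.0942·12/12)
= 7.3081 × 0.910101 = 6.65

$6.65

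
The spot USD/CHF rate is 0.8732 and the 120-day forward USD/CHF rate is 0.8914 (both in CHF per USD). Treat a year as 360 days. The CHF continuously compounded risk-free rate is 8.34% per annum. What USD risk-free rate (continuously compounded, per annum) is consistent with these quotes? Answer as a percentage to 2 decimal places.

2.15%

F = S·e^((r_CHF − r_USD)T) ⇒ r_USD = r_CHF − ln(F/S)/T
ln(0.8914/0.8732) = 0.020629; /(120/360) = 0.061887
r_USD = 0.0834 − 0.061887 = 0.021513
r_USD = 2.15%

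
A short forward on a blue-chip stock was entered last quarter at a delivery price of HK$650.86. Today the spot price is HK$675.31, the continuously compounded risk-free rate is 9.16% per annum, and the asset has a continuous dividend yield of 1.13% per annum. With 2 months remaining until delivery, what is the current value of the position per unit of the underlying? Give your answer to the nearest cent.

Current fair forward for the remaining 2 months: F = S·e^((r − q)·T), (r − q) = 0.0916 − 0.0113 = 0.0803
F = 675.31 · e^(0.0803 × 2/12) = 675.31 × 1.013473 = 684.4085
Value of long forward = (F − K)·e^(−rT) = (684.4085 − 650.86) · e^(−0.0916·2/12)
= 33.5485 × 0.984849 = 33.04
Short position value = −(long value) = -HK$33.04

-HK$33.04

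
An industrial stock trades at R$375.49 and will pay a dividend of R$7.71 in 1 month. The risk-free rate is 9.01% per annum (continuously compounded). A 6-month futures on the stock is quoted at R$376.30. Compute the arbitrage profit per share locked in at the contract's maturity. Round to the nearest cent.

R$8.49 per share

PV(dividends) I = 7.71·e^(−0.0901·1/12) = 7.6523
Fair futures F* = (S − I)·e^(rT) = (375.49 − 7.6523)·e^0.045050 = 367.8377 × 1.046080 = 384.7877
Market R$376.30 < fair 384.7877: forward underpriced → reverse cash-and-carry (short the stock, invest proceeds at r, pay the dividends, go long the forward).
Profit at T = |F_mkt − F*| = |376.30 − 384.7877| = R$8.49 per share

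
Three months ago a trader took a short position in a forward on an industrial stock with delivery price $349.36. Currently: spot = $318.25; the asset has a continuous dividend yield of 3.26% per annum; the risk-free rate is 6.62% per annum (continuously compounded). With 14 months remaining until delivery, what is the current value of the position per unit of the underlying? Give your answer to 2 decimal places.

Current fair forward for the remaining 14 months: F = S·e^((r − q)·T), (r − q) = 0.0662 − 0.0326 = 0.0336
F = 318.25 · e^(0.0336 × 14/12) = 318.25 × 1.039978 = 330.9730
Value of long forward = (F − K)·e^(−rT) = (330.9730 − 349.36) · e^(−0.0662·14/12)
= -18.3870 × 0.925674 = -17.02
Short position value = −(long value) = $17.02

$17.02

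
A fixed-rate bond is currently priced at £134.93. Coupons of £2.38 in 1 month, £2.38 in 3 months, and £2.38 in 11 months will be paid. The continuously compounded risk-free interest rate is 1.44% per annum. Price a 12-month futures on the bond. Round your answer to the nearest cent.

PV(coupons) I = 2.38·e^(−0.0144·1/12) + 2.38·e^(−0.0144·3/12) + 2.38·e^(−0.0144·11/12)
I = 2.3771 + 2.3714 + 2.3488 = 7.0973
F = (S − I)·e^(rT) = (134.93 − 7.0973) · e^(0.0144·12/12)
= 127.8327 · e^0.014400 = 127.8327 × 1.014504 = £129.69

£129.69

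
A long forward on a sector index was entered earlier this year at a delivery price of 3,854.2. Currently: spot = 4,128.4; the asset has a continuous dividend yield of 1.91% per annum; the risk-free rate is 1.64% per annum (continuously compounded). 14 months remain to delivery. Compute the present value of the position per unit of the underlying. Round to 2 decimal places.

256.27

Current fair forward for the remaining 14 months: F = S·e^((r − q)·T), (r − q) = 0.0164 − 0.0191 = -0.0027
F = 4128.4 · e^(-0.0027 × 14/12) = 4128.4 × 0.99685496 = 4115.4160
Value of long forward = (F − K)·e^(−rT) = (4115.4160 − 3854.2) · e^(−0.0164·14/12)
= 261.2160 × 0.98104855 = 256.27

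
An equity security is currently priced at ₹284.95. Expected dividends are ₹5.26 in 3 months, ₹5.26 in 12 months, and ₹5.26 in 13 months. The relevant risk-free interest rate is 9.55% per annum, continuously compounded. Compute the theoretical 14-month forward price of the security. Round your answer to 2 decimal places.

PV(dividends) I = 5.26·e^(−0.0955·3/12) + 5.26·e^(−0.0955·12/12) + 5.26·e^(−0.0955·13/12)
I = 5.1359 + 4.7809 + 4.7430 = 14.6598
F = (S − I)·e^(rT) = (284.95 − 14.6598) · e^(0.0955·14/12)
= 270.2902 · e^0.111417 = 270.2902 × 1.117861 = ₹302.15

₹302.15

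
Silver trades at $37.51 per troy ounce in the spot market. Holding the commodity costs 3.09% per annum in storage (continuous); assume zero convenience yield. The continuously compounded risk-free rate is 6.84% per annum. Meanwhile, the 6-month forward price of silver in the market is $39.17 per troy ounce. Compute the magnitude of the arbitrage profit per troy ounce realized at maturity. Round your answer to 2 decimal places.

Fair forward: F* = S·e^(carry·T), with carry = (r + u) = 0.0684 + 0.0309 = 0.0993
F* = 37.51 · e^(0.0993 × 6/12) = 37.51 · e^0.049650 = 37.51 × 1.050903 = $39.4194
Market $39.17 < fair $39.4194: forward underpriced → reverse cash-and-carry (short spot, go long the forward).
At maturity, profit = |F_mkt − F*| = |39.17 − 39.4194| = $0.25 per troy ounce

$0.25 per troy ounce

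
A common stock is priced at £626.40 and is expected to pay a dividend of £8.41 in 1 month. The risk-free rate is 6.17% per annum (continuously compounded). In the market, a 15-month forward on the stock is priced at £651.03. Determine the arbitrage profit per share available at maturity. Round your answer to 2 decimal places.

PV(dividends) I = 8.41·e^(−0.0617·1/12) = 8.3669
Fair forward F* = (S − I)·e^(rT) = (626.40 − 8.3669)·e^0.077125 = 618.0331 × 1.080177 = 667.5851
Market £651.03 < fair 667.5851: forward underpriced → reverse cash-and-carry (short the stock, invest proceeds at r, pay the dividends, go long the forward).
Profit at T = |F_mkt − F*| = |651.03 − 667.5851| = £16.56 per share

£16.56 per share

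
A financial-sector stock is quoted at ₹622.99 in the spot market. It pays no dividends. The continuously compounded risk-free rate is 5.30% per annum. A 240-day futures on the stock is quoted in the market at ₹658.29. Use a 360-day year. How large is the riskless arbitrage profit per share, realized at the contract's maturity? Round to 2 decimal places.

Fair futures: F* = S·e^(carry·T), with carry = r = 0.0530
F* = 622.99 · e^(0.0530 × 240/360) = 622.99 · e^0.035333 = 622.99 × 1.035965 = ₹645.3958
Market ₹658.29 > fair ₹645.3958: forward overpriced → cash-and-carry (buy spot, short the forward).
At maturity, profit = |F_mkt − F*| = |658.29 − 645.3958| = ₹12.89 per share

₹12.89 per share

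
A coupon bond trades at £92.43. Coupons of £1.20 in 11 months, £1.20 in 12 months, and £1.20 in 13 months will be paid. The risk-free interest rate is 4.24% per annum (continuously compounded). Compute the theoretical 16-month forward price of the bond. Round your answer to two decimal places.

£94.15

PV(coupons) I = 1.20·e^(−0.0424·11/12) + 1.20·e^(−0.0424·12/12) + 1.20·e^(−0.0424·13/12)
I = 1.1543 + 1.1502 + 1.1461 = 3.4506
F = (S − I)·e^(rT) = (92.43 − 3.4506) · e^(0.0424·16/12)
= 88.9794 · e^0.056533 = 88.9794 × 1.058162 = £94.15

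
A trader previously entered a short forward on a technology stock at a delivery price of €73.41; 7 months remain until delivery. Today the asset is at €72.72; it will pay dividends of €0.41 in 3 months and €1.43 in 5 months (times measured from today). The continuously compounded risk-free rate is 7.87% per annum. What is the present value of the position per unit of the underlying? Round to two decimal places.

-€0.82

PV(remaining dividends) I = 0.41·e^(−0.0787·3/12) + 1.43·e^(−0.0787·5/12) = 1.7859
Current forward F = (S − I)·e^(rT) = (72.72 − 1.7859)·e^(0.0787·7/12) = 70.9341 × 1.046978 = 74.2664
Value (long) = (F − K)·e^(−rT) = (74.2664 − 73.41) × 0.955130 = 0.8180
Short position value = −(long value) = -€0.82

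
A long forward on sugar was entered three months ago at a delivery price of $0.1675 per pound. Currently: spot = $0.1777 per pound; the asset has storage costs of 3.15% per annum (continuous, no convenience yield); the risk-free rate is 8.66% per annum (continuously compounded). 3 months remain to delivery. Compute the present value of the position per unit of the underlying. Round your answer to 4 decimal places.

Current fair forward for the remaining 3 months: F = S·e^((r + u)·T), (r + u) = 0.0866 + 0.0315 = 0.1181
F = 0.1777 · e^(0.1181 × 3/12) = 0.1777 × 1.029965 = 0.1830
Value of long forward = (F − K)·e^(−rT) = (0.1830 − 0.1675) · e^(−0.0866·3/12)
= 0.0155 × 0.978583 = 0.0152

$0.0152 per pound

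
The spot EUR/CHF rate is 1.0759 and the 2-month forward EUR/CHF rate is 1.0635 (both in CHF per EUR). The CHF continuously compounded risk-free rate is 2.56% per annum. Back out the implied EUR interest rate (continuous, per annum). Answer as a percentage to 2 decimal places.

F = S·e^((r_CHF − r_EUR)T) ⇒ r_EUR = r_CHF − ln(F/S)/T
ln(1.0635/1.0759) = -0.011592; /(2/12) = -0.069552
r_EUR = 0.0256 + 0.069552 = 0.095152
r_EUR = 9.52%

9.52%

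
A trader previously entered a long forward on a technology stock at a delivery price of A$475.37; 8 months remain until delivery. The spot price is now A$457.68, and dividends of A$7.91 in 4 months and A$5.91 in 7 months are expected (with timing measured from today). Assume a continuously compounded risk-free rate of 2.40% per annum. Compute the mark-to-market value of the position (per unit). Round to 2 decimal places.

-A$23.82

PV(remaining dividends) I = 7.91·e^(−0.0240·4/12) + 5.91·e^(−0.0240·7/12) = 13.6748
Current forward F = (S − I)·e^(rT) = (457.68 − 13.6748)·e^(0.0240·8/12) = 444.0052 × 1.016129 = 451.1666
Value (long) = (F − K)·e^(−rT) = (451.1666 − 475.37) × 0.984127 = -23.8192
Value = -A$23.82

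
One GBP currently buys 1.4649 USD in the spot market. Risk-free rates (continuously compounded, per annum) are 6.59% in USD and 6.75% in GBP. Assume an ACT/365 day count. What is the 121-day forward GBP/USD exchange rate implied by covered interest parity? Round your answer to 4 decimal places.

1.4641

F = S·e^((r_USD − r_GBP)T) = 1.4649 · e^((0.0659 − 0.0675) × 121/365)
= 1.4649 · e^-0.000530 = 1.4649 × 0.999470
F = 1.4641 USD per GBP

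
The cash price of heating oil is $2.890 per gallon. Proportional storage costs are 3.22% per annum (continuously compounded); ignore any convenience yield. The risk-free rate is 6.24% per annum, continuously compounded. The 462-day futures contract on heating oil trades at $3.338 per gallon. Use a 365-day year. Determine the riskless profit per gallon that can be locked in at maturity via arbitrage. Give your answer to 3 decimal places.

$0.080 per gallon

Fair futures: F* = S·e^(carry·T), with carry = (r + u) = 0.0624 + 0.0322 = 0.0946
F* = 2.890 · e^(0.0946 × 462/365) = 2.890 · e^0.119740 = 2.890 × 1.127204 = $3.2576
Market $3.338 > fair $3.2576: forward overpriced → cash-and-carry (buy spot, short the forward).
At maturity, profit = |F_mkt − F*| = |3.338 − 3.2576| = $0.080 per gallon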